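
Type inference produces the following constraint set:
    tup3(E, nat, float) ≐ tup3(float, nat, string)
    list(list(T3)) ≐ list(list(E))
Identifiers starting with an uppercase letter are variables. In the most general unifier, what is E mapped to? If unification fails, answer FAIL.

Decompose tup3/3: E ≐ float,  nat ≐ nat,  float ≐ string.
Bind E := float; substituting into the one remaining equation that mentions E gives: list(list(T3)) ≐ list(list(float)).
Delete trivial equation nat ≐ nat.
Clash: constants float and string differ; no unifier exists.

FAIL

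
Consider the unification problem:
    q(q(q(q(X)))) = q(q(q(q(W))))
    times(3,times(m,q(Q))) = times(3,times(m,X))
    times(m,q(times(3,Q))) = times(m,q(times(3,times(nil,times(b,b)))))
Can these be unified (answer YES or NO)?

Decompose q/1: q(q(q(X))) = q(q(q(W))).
Decompose q/1: q(q(X)) = q(q(W)).
Decompose q/1: q(X) = q(W).
Decompose q/1: X = W.
Bind X := W; substituting into the one remaining equation that mentions X gives: times(3,times(m,q(Q))) = times(3,times(m,W)).
Decompose times/2: 3 = 3,  times(m,q(Q)) = times(m,W).
Delete trivial equation 3 = 3.
Decompose times/2: m = m,  q(Q) = W.
Delete trivial equation m = m.
Bind W := q(Q); no other remaining equation mentions W. Substituting into the earlier binding gives X := q(Q).
Decompose times/2: m = m,  q(times(3,Q)) = q(times(3,times(nil,times(b,b)))).
Delete trivial equation m = m.
Decompose q/1: times(3,Q) = times(3,times(nil,times(b,b))).
Decompose times/2: 3 = 3,  Q = times(nil,times(b,b)).
Delete trivial equation 3 = 3.
Bind Q := times(nil,times(b,b)). Substituting into the earlier bindings gives X := q(times(nil,times(b,b))), W := q(times(nil,times(b,b))).
No equations remain and no clash or occurs-check failure arose, so a unifier exists.

YES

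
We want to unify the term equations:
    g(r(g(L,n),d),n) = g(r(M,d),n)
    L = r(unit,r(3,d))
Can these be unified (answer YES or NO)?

Decompose g/2: r(g(L,n),d) = r(M,d),  n = n.
Decompose r/2: g(L,n) = M,  d = d.
Bind M := g(L,n); no other remaining equation mentions M.
Delete trivial equation d = d.
Delete trivial equation n = n.
Bind L := r(unit,r(3,d)). Substituting into the earlier binding gives M := g(r(unit,r(3,d)),n).
No equations remain and no clash or occurs-check failure arose, so a unifier exists.

YES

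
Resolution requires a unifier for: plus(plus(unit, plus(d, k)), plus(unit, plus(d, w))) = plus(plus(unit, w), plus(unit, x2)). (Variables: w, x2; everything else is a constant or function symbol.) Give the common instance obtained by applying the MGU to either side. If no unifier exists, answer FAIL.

plus(plus(unit, plus(d, k)), plus(unit, plus(d, plus(d, k))))

Decompose plus/2: plus(unit, plus(d, k)) = plus(unit, w),  plus(unit, plus(d, w)) = plus(unit, x2).
Decompose plus/2: unit = unit,  plus(d, k) = w.
Delete trivial equation unit = unit.
Bind w := plus(d, k); substituting into the remaining equation gives: plus(unit, plus(d, plus(d, k))) = plus(unit, x2).
Decompose plus/2: unit = unit,  plus(d, plus(d, k)) = x2.
Delete trivial equation unit = unit.
Bind x2 := plus(d, plus(d, k)).
Applying the MGU to either side gives plus(plus(unit, plus(d, k)), plus(unit, plus(d, plus(d, k)))).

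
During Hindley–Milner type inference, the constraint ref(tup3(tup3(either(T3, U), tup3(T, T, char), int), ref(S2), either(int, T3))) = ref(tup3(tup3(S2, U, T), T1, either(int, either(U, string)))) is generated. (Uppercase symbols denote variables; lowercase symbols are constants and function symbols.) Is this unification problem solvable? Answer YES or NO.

Decompose ref/1: tup3(tup3(either(T3, U), tup3(T, T, char), int), ref(S2), either(int, T3)) = tup3(tup3(S2, U, T), T1, either(int, either(U, string))).
Decompose tup3/3: tup3(either(T3, U), tup3(T, T, char), int) = tup3(S2, U, T),  ref(S2) = T1,  either(int, T3) = either(int, either(U, string)).
Decompose tup3/3: either(T3, U) = S2,  tup3(T, T, char) = U,  int = T.
Bind S2 := either(T3, U); substituting into the one remaining equation that mentions S2 gives: ref(either(T3, U)) = T1.
Bind U := tup3(T, T, char); substituting into the 2 remaining equations that mention U gives: ref(either(T3, tup3(T, T, char))) = T1,  either(int, T3) = either(int, either(tup3(T, T, char), string)). Substituting into the earlier binding gives S2 := either(T3, tup3(T, T, char)).
Bind T := int; substituting into the remaining equations gives: ref(either(T3, tup3(int, int, char))) = T1,  either(int, T3) = either(int, either(tup3(int, int, char), string)). Substituting into the earlier bindings gives S2 := either(T3, tup3(int, int, char)), U := tup3(int, int, char).
Bind T1 := ref(either(T3, tup3(int, int, char))); no other remaining equation mentions T1.
Decompose either/2: int = int,  T3 = either(tup3(int, int, char), string).
Delete trivial equation int = int.
Bind T3 := either(tup3(int, int, char), string). Substituting into the earlier bindings gives S2 := either(either(tup3(int, int, char), string), tup3(int, int, char)), T1 := ref(either(either(tup3(int, int, char), string), tup3(int, int, char))).
No equations remain and no clash or occurs-check failure arose, so a unifier exists.

YES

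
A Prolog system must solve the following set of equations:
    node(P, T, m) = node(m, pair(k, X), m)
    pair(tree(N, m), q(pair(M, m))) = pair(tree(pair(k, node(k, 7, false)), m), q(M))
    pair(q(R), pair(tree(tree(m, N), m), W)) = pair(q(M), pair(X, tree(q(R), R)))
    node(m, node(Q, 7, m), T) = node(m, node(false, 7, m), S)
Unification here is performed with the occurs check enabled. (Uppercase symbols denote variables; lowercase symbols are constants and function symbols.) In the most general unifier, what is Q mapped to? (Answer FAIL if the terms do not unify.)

Decompose node/3: P = m,  T = pair(k, X),  m = m.
Bind P := m; no other remaining equation mentions P.
Bind T := pair(k, X); substituting into the one remaining equation that mentions T gives: node(m, node(Q, 7, m), pair(k, X)) = node(m, node(false, 7, m), S).
Delete trivial equation m = m.
Decompose pair/2: tree(N, m) = tree(pair(k, node(k, 7, false)), m),  q(pair(M, m)) = q(M).
Decompose tree/2: N = pair(k, node(k, 7, false)),  m = m.
Bind N := pair(k, node(k, 7, false)); substituting into the one remaining equation that mentions N gives: pair(q(R), pair(tree(tree(m, pair(k, node(k, 7, false))), m), W)) = pair(q(M), pair(X, tree(q(R), R))).
Delete trivial equation m = m.
Decompose q/1: pair(M, m) = M.
Occurs check fails: M occurs in pair(M, m); the equation M = pair(M, m) has no finite solution.

FAIL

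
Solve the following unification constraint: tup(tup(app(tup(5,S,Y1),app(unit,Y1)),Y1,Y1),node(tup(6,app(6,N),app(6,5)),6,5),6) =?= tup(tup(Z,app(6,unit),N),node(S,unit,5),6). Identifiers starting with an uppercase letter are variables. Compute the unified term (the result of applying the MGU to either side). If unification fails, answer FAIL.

Decompose tup/3: tup(app(tup(5,S,Y1),app(unit,Y1)),Y1,Y1) =?= tup(Z,app(6,unit),N),  node(tup(6,app(6,N),app(6,5)),6,5) =?= node(S,unit,5),  6 =?= 6.
Decompose tup/3: app(tup(5,S,Y1),app(unit,Y1)) =?= Z,  Y1 =?= app(6,unit),  Y1 =?= N.
Bind Z := app(tup(5,S,Y1),app(unit,Y1)); no other remaining equation mentions Z.
Bind Y1 := app(6,unit); substituting into the one remaining equation that mentions Y1 gives: app(6,unit) =?= N. Substituting into the earlier binding gives Z := app(tup(5,S,app(6,unit)),app(unit,app(6,unit))).
Bind N := app(6,unit); substituting into the one remaining equation that mentions N gives: node(tup(6,app(6,app(6,unit)),app(6,5)),6,5) =?= node(S,unit,5).
Decompose node/3: tup(6,app(6,app(6,unit)),app(6,5)) =?= S,  6 =?= unit,  5 =?= 5.
Bind S := tup(6,app(6,app(6,unit)),app(6,5)); no other remaining equation mentions S. Substituting into the earlier binding gives Z := app(tup(5,tup(6,app(6,app(6,unit)),app(6,5)),app(6,unit)),app(unit,app(6,unit))).
Clash: constants 6 and unit differ; no unifier exists.

FAIL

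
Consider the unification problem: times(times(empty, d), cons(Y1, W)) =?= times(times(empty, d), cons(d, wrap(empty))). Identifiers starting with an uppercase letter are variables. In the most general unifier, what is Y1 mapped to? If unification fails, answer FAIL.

d

Decompose times/2: times(empty, d) =?= times(empty, d),  cons(Y1, W) =?= cons(d, wrap(empty)).
Delete trivial equation times(empty, d) =?= times(empty, d).
Decompose cons/2: Y1 =?= d,  W =?= wrap(empty).
Bind Y1 := d; no other remaining equation mentions Y1.
Bind W := wrap(empty).
MGU = { Y1 := d, W := wrap(empty) }, so Y1 := d.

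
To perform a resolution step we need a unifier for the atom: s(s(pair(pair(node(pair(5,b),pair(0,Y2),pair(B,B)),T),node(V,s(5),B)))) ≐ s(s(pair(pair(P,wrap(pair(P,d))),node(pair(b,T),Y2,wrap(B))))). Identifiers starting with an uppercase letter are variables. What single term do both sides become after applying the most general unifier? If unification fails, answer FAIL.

FAIL

Decompose s/1: s(pair(pair(node(pair(5,b),pair(0,Y2),pair(B,B)),T),node(V,s(5),B))) ≐ s(pair(pair(P,wrap(pair(P,d))),node(pair(b,T),Y2,wrap(B)))).
Decompose s/1: pair(pair(node(pair(5,b),pair(0,Y2),pair(B,B)),T),node(V,s(5),B)) ≐ pair(pair(P,wrap(pair(P,d))),node(pair(b,T),Y2,wrap(B))).
Decompose pair/2: pair(node(pair(5,b),pair(0,Y2),pair(B,B)),T) ≐ pair(P,wrap(pair(P,d))),  node(V,s(5),B) ≐ node(pair(b,T),Y2,wrap(B)).
Decompose pair/2: node(pair(5,b),pair(0,Y2),pair(B,B)) ≐ P,  T ≐ wrap(pair(P,d)).
Bind P := node(pair(5,b),pair(0,Y2),pair(B,B)); substituting into the one remaining equation that mentions P gives: T ≐ wrap(pair(node(pair(5,b),pair(0,Y2),pair(B,B)),d)).
Bind T := wrap(pair(node(pair(5,b),pair(0,Y2),pair(B,B)),d)); substituting into the remaining equation gives: node(V,s(5),B) ≐ node(pair(b,wrap(pair(node(pair(5,b),pair(0,Y2),pair(B,B)),d))),Y2,wrap(B)).
Decompose node/3: V ≐ pair(b,wrap(pair(node(pair(5,b),pair(0,Y2),pair(B,B)),d))),  s(5) ≐ Y2,  B ≐ wrap(B).
Bind V := pair(b,wrap(pair(node(pair(5,b),pair(0,Y2),pair(B,B)),d))); no other remaining equation mentions V.
Bind Y2 := s(5); no other remaining equation mentions Y2. Substituting into the earlier bindings gives P := node(pair(5,b),pair(0,s(5)),pair(B,B)), T := wrap(pair(node(pair(5,b),pair(0,s(5)),pair(B,B)),d)), V := pair(b,wrap(pair(node(pair(5,b),pair(0,s(5)),pair(B,B)),d))).
Occurs check fails: B occurs in wrap(B); the equation B ≐ wrap(B) has no finite solution.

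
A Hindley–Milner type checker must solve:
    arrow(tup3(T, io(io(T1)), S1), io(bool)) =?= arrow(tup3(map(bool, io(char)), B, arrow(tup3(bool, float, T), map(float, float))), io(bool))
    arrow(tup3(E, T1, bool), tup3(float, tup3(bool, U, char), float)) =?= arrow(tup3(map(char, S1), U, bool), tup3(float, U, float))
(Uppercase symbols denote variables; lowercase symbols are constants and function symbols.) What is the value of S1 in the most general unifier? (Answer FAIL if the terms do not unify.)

FAIL

Decompose arrow/2: tup3(T, io(io(T1)), S1) =?= tup3(map(bool, io(char)), B, arrow(tup3(bool, float, T), map(float, float))),  io(bool) =?= io(bool).
Decompose tup3/3: T =?= map(bool, io(char)),  io(io(T1)) =?= B,  S1 =?= arrow(tup3(bool, float, T), map(float, float)).
Bind T := map(bool, io(char)); substituting into the one remaining equation that mentions T gives: S1 =?= arrow(tup3(bool, float, map(bool, io(char))), map(float, float)).
Bind B := io(io(T1)); no other remaining equation mentions B.
Bind S1 := arrow(tup3(bool, float, map(bool, io(char))), map(float, float)); substituting into the one remaining equation that mentions S1 gives: arrow(tup3(E, T1, bool), tup3(float, tup3(bool, U, char), float)) =?= arrow(tup3(map(char, arrow(tup3(bool, float, map(bool, io(char))), map(float, float))), U, bool), tup3(float, U, float)).
Delete trivial equation io(bool) =?= io(bool).
Decompose arrow/2: tup3(E, T1, bool) =?= tup3(map(char, arrow(tup3(bool, float, map(bool, io(char))), map(float, float))), U, bool),  tup3(float, tup3(bool, U, char), float) =?= tup3(float, U, float).
Decompose tup3/3: E =?= map(char, arrow(tup3(bool, float, map(bool, io(char))), map(float, float))),  T1 =?= U,  bool =?= bool.
Bind E := map(char, arrow(tup3(bool, float, map(bool, io(char))), map(float, float))); no other remaining equation mentions E.
Bind T1 := U; no other remaining equation mentions T1. Substituting into the earlier binding gives B := io(io(U)).
Delete trivial equation bool =?= bool.
Decompose tup3/3: float =?= float,  tup3(bool, U, char) =?= U,  float =?= float.
Delete trivial equation float =?= float.
Occurs check fails: U occurs in tup3(bool, U, char); the equation U =?= tup3(bool, U, char) has no finite solution.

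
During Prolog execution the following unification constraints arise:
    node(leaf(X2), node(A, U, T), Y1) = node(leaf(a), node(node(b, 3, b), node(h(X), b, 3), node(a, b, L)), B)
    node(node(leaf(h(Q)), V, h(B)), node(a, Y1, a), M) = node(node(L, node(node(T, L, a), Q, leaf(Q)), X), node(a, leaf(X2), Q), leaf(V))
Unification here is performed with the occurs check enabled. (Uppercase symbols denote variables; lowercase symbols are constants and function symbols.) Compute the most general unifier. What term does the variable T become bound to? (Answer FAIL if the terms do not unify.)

Decompose node/3: leaf(X2) = leaf(a),  node(A, U, T) = node(node(b, 3, b), node(h(X), b, 3), node(a, b, L)),  Y1 = B.
Decompose leaf/1: X2 = a.
Bind X2 := a; substituting into the one remaining equation that mentions X2 gives: node(node(leaf(h(Q)), V, h(B)), node(a, Y1, a), M) = node(node(L, node(node(T, L, a), Q, leaf(Q)), X), node(a, leaf(a), Q), leaf(V)).
Decompose node/3: A = node(b, 3, b),  U = node(h(X), b, 3),  T = node(a, b, L).
Bind A := node(b, 3, b); no other remaining equation mentions A.
Bind U := node(h(X), b, 3); no other remaining equation mentions U.
Bind T := node(a, b, L); substituting into the one remaining equation that mentions T gives: node(node(leaf(h(Q)), V, h(B)), node(a, Y1, a), M) = node(node(L, node(node(node(a, b, L), L, a), Q, leaf(Q)), X), node(a, leaf(a), Q), leaf(V)).
Bind Y1 := B; substituting into the remaining equation gives: node(node(leaf(h(Q)), V, h(B)), node(a, B, a), M) = node(node(L, node(node(node(a, b, L), L, a), Q, leaf(Q)), X), node(a, leaf(a), Q), leaf(V)).
Decompose node/3: node(leaf(h(Q)), V, h(B)) = node(L, node(node(node(a, b, L), L, a), Q, leaf(Q)), X),  node(a, B, a) = node(a, leaf(a), Q),  M = leaf(V).
Decompose node/3: leaf(h(Q)) = L,  V = node(node(node(a, b, L), L, a), Q, leaf(Q)),  h(B) = X.
Bind L := leaf(h(Q)); substituting into the one remaining equation that mentions L gives: V = node(node(node(a, b, leaf(h(Q))), leaf(h(Q)), a), Q, leaf(Q)). Substituting into the earlier binding gives T := node(a, b, leaf(h(Q))).
Bind V := node(node(node(a, b, leaf(h(Q))), leaf(h(Q)), a), Q, leaf(Q)); substituting into the one remaining equation that mentions V gives: M = leaf(node(node(node(a, b, leaf(h(Q))), leaf(h(Q)), a), Q, leaf(Q))).
Bind X := h(B); no other remaining equation mentions X. Substituting into the earlier binding gives U := node(h(h(B)), b, 3).
Decompose node/3: a = a,  B = leaf(a),  a = Q.
Delete trivial equation a = a.
Bind B := leaf(a); no other remaining equation mentions B. Substituting into the earlier bindings gives U := node(h(h(leaf(a))), b, 3), Y1 := leaf(a), X := h(leaf(a)).
Bind Q := a; substituting into the remaining equation gives: M = leaf(node(node(node(a, b, leaf(h(a))), leaf(h(a)), a), a, leaf(a))). Substituting into the earlier bindings gives T := node(a, b, leaf(h(a))), L := leaf(h(a)), V := node(node(node(a, b, leaf(h(a))), leaf(h(a)), a), a, leaf(a)).
Bind M := leaf(node(node(node(a, b, leaf(h(a))), leaf(h(a)), a), a, leaf(a))).
MGU = { X2 -> a, A -> node(b, 3, b), U -> node(h(h(leaf(a))), b, 3), T -> node(a, b, leaf(h(a))), Y1 -> leaf(a), L -> leaf(h(a)), V -> node(node(node(a, b, leaf(h(a))), leaf(h(a)), a), a, leaf(a)), X -> h(leaf(a)), B -> leaf(a), Q -> a, M -> leaf(node(node(node(a, b, leaf(h(a))), leaf(h(a)), a), a, leaf(a))) }, so T -> node(a, b, leaf(h(a))).

node(a, b, leaf(h(a)))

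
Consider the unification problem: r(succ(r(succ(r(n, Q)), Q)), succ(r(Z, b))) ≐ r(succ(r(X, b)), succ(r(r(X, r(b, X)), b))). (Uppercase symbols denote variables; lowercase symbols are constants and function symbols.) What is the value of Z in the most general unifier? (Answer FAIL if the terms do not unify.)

r(succ(r(n, b)), r(b, succ(r(n, b))))

Decompose r/2: succ(r(succ(r(n, Q)), Q)) ≐ succ(r(X, b)),  succ(r(Z, b)) ≐ succ(r(r(X, r(b, X)), b)).
Decompose succ/1: r(succ(r(n, Q)), Q) ≐ r(X, b).
Decompose r/2: succ(r(n, Q)) ≐ X,  Q ≐ b.
Bind X := succ(r(n, Q)); substituting into the one remaining equation that mentions X gives: succ(r(Z, b)) ≐ succ(r(r(succ(r(n, Q)), r(b, succ(r(n, Q)))), b)).
Bind Q := b; substituting into the remaining equation gives: succ(r(Z, b)) ≐ succ(r(r(succ(r(n, b)), r(b, succ(r(n, b)))), b)). Substituting into the earlier binding gives X := succ(r(n, b)).
Decompose succ/1: r(Z, b) ≐ r(r(succ(r(n, b)), r(b, succ(r(n, b)))), b).
Decompose r/2: Z ≐ r(succ(r(n, b)), r(b, succ(r(n, b)))),  b ≐ b.
Bind Z := r(succ(r(n, b)), r(b, succ(r(n, b)))); no other remaining equation mentions Z.
Delete trivial equation b ≐ b.
MGU = { X -> succ(r(n, b)), Q -> b, Z -> r(succ(r(n, b)), r(b, succ(r(n, b)))) }, so Z -> r(succ(r(n, b)), r(b, succ(r(n, b)))).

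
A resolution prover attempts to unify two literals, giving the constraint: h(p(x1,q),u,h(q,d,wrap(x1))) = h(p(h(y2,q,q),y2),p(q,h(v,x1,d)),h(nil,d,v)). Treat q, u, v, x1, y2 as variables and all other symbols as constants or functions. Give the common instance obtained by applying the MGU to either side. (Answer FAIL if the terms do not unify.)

Decompose h/3: p(x1,q) = p(h(y2,q,q),y2),  u = p(q,h(v,x1,d)),  h(q,d,wrap(x1)) = h(nil,d,v).
Decompose p/2: x1 = h(y2,q,q),  q = y2.
Bind x1 := h(y2,q,q); substituting into the 2 remaining equations that mention x1 gives: u = p(q,h(v,h(y2,q,q),d)),  h(q,d,wrap(h(y2,q,q))) = h(nil,d,v).
Bind q := y2; substituting into the remaining equations gives: u = p(y2,h(v,h(y2,y2,y2),d)),  h(y2,d,wrap(h(y2,y2,y2))) = h(nil,d,v). Substituting into the earlier binding gives x1 := h(y2,y2,y2).
Bind u := p(y2,h(v,h(y2,y2,y2),d)); no other remaining equation mentions u.
Decompose h/3: y2 = nil,  d = d,  wrap(h(y2,y2,y2)) = v.
Bind y2 := nil; substituting into the one remaining equation that mentions y2 gives: wrap(h(nil,nil,nil)) = v. Substituting into the earlier bindings gives x1 := h(nil,nil,nil), q := nil, u := p(nil,h(v,h(nil,nil,nil),d)).
Delete trivial equation d = d.
Bind v := wrap(h(nil,nil,nil)). Substituting into the earlier binding gives u := p(nil,h(wrap(h(nil,nil,nil)),h(nil,nil,nil),d)).
Applying the MGU to either side gives h(p(h(nil,nil,nil),nil),p(nil,h(wrap(h(nil,nil,nil)),h(nil,nil,nil),d)),h(nil,d,wrap(h(nil,nil,nil)))).

h(p(h(nil,nil,nil),nil),p(nil,h(wrap(h(nil,nil,nil)),h(nil,nil,nil),d)),h(nil,d,wrap(h(nil,nil,nil))))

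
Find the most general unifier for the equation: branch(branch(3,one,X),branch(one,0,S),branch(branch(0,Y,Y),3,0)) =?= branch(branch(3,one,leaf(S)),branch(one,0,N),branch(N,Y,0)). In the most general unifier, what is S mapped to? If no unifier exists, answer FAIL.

branch(0,3,3)

Decompose branch/3: branch(3,one,X) =?= branch(3,one,leaf(S)),  branch(one,0,S) =?= branch(one,0,N),  branch(branch(0,Y,Y),3,0) =?= branch(N,Y,0).
Decompose branch/3: 3 =?= 3,  one =?= one,  X =?= leaf(S).
Delete trivial equation 3 =?= 3.
Delete trivial equation one =?= one.
Bind X := leaf(S); no other remaining equation mentions X.
Decompose branch/3: one =?= one,  0 =?= 0,  S =?= N.
Delete trivial equation one =?= one.
Delete trivial equation 0 =?= 0.
Bind S := N; no other remaining equation mentions S. Substituting into the earlier binding gives X := leaf(N).
Decompose branch/3: branch(0,Y,Y) =?= N,  3 =?= Y,  0 =?= 0.
Bind N := branch(0,Y,Y); no other remaining equation mentions N. Substituting into the earlier bindings gives X := leaf(branch(0,Y,Y)), S := branch(0,Y,Y).
Bind Y := 3; no other remaining equation mentions Y. Substituting into the earlier bindings gives X := leaf(branch(0,3,3)), S := branch(0,3,3), N := branch(0,3,3).
Delete trivial equation 0 =?= 0.
MGU = { X -> leaf(branch(0,3,3)), S -> branch(0,3,3), N -> branch(0,3,3), Y -> 3 }, so S -> branch(0,3,3).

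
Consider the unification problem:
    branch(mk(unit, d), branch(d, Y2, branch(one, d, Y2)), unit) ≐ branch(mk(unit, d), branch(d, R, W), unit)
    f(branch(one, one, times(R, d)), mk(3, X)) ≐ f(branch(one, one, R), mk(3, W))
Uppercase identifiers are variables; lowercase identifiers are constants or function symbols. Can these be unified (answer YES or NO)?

NO

Decompose branch/3: mk(unit, d) ≐ mk(unit, d),  branch(d, Y2, branch(one, d, Y2)) ≐ branch(d, R, W),  unit ≐ unit.
Delete trivial equation mk(unit, d) ≐ mk(unit, d).
Decompose branch/3: d ≐ d,  Y2 ≐ R,  branch(one, d, Y2) ≐ W.
Delete trivial equation d ≐ d.
Bind Y2 := R; substituting into the one remaining equation that mentions Y2 gives: branch(one, d, R) ≐ W.
Bind W := branch(one, d, R); substituting into the one remaining equation that mentions W gives: f(branch(one, one, times(R, d)), mk(3, X)) ≐ f(branch(one, one, R), mk(3, branch(one, d, R))).
Delete trivial equation unit ≐ unit.
Decompose f/2: branch(one, one, times(R, d)) ≐ branch(one, one, R),  mk(3, X) ≐ mk(3, branch(one, d, R)).
Decompose branch/3: one ≐ one,  one ≐ one,  times(R, d) ≐ R.
Delete trivial equation one ≐ one.
Delete trivial equation one ≐ one.
Occurs check fails: R occurs in times(R, d); the equation R ≐ times(R, d) has no finite solution.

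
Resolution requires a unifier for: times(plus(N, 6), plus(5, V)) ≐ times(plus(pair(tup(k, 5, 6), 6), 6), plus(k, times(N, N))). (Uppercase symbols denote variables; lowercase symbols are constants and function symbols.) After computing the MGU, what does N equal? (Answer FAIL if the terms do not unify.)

Decompose times/2: plus(N, 6) ≐ plus(pair(tup(k, 5, 6), 6), 6),  plus(5, V) ≐ plus(k, times(N, N)).
Decompose plus/2: N ≐ pair(tup(k, 5, 6), 6),  6 ≐ 6.
Bind N := pair(tup(k, 5, 6), 6); substituting into the one remaining equation that mentions N gives: plus(5, V) ≐ plus(k, times(pair(tup(k, 5, 6), 6), pair(tup(k, 5, 6), 6))).
Delete trivial equation 6 ≐ 6.
Decompose plus/2: 5 ≐ k,  V ≐ times(pair(tup(k, 5, 6), 6), pair(tup(k, 5, 6), 6)).
Clash: constants 5 and k differ; no unifier exists.

FAIL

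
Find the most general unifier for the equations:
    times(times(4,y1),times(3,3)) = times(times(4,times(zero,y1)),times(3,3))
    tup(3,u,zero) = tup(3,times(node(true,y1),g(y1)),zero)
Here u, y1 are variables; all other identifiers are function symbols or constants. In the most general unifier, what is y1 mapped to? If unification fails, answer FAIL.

FAIL

Decompose times/2: times(4,y1) = times(4,times(zero,y1)),  times(3,3) = times(3,3).
Decompose times/2: 4 = 4,  y1 = times(zero,y1).
Delete trivial equation 4 = 4.
Occurs check fails: y1 occurs in times(zero,y1); the equation y1 = times(zero,y1) has no finite solution.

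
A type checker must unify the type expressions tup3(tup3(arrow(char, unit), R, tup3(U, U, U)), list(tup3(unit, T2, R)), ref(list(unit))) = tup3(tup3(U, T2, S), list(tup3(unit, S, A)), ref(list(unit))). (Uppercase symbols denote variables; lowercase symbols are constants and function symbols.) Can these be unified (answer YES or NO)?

Decompose tup3/3: tup3(arrow(char, unit), R, tup3(U, U, U)) = tup3(U, T2, S),  list(tup3(unit, T2, R)) = list(tup3(unit, S, A)),  ref(list(unit)) = ref(list(unit)).
Decompose tup3/3: arrow(char, unit) = U,  R = T2,  tup3(U, U, U) = S.
Bind U := arrow(char, unit); substituting into the one remaining equation that mentions U gives: tup3(arrow(char, unit), arrow(char, unit), arrow(char, unit)) = S.
Bind R := T2; substituting into the one remaining equation that mentions R gives: list(tup3(unit, T2, T2)) = list(tup3(unit, S, A)).
Bind S := tup3(arrow(char, unit), arrow(char, unit), arrow(char, unit)); substituting into the one remaining equation that mentions S gives: list(tup3(unit, T2, T2)) = list(tup3(unit, tup3(arrow(char, unit), arrow(char, unit), arrow(char, unit)), A)).
Decompose list/1: tup3(unit, T2, T2) = tup3(unit, tup3(arrow(char, unit), arrow(char, unit), arrow(char, unit)), A).
Decompose tup3/3: unit = unit,  T2 = tup3(arrow(char, unit), arrow(char, unit), arrow(char, unit)),  T2 = A.
Delete trivial equation unit = unit.
Bind T2 := tup3(arrow(char, unit), arrow(char, unit), arrow(char, unit)); substituting into the one remaining equation that mentions T2 gives: tup3(arrow(char, unit), arrow(char, unit), arrow(char, unit)) = A. Substituting into the earlier binding gives R := tup3(arrow(char, unit), arrow(char, unit), arrow(char, unit)).
Bind A := tup3(arrow(char, unit), arrow(char, unit), arrow(char, unit)); no other remaining equation mentions A.
Delete trivial equation ref(list(unit)) = ref(list(unit)).
No equations remain and no clash or occurs-check failure arose, so a unifier exists.

YES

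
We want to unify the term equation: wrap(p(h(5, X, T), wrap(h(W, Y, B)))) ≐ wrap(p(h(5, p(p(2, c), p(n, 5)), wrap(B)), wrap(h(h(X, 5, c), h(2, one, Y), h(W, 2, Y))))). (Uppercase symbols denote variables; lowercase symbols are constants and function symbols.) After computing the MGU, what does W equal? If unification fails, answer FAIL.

FAIL

Decompose wrap/1: p(h(5, X, T), wrap(h(W, Y, B))) ≐ p(h(5, p(p(2, c), p(n, 5)), wrap(B)), wrap(h(h(X, 5, c), h(2, one, Y), h(W, 2, Y)))).
Decompose p/2: h(5, X, T) ≐ h(5, p(p(2, c), p(n, 5)), wrap(B)),  wrap(h(W, Y, B)) ≐ wrap(h(h(X, 5, c), h(2, one, Y), h(W, 2, Y))).
Decompose h/3: 5 ≐ 5,  X ≐ p(p(2, c), p(n, 5)),  T ≐ wrap(B).
Delete trivial equation 5 ≐ 5.
Bind X := p(p(2, c), p(n, 5)); substituting into the one remaining equation that mentions X gives: wrap(h(W, Y, B)) ≐ wrap(h(h(p(p(2, c), p(n, 5)), 5, c), h(2, one, Y), h(W, 2, Y))).
Bind T := wrap(B); no other remaining equation mentions T.
Decompose wrap/1: h(W, Y, B) ≐ h(h(p(p(2, c), p(n, 5)), 5, c), h(2, one, Y), h(W, 2, Y)).
Decompose h/3: W ≐ h(p(p(2, c), p(n, 5)), 5, c),  Y ≐ h(2, one, Y),  B ≐ h(W, 2, Y).
Bind W := h(p(p(2, c), p(n, 5)), 5, c); substituting into the one remaining equation that mentions W gives: B ≐ h(h(p(p(2, c), p(n, 5)), 5, c), 2, Y).
Occurs check fails: Y occurs in h(2, one, Y); the equation Y ≐ h(2, one, Y) has no finite solution.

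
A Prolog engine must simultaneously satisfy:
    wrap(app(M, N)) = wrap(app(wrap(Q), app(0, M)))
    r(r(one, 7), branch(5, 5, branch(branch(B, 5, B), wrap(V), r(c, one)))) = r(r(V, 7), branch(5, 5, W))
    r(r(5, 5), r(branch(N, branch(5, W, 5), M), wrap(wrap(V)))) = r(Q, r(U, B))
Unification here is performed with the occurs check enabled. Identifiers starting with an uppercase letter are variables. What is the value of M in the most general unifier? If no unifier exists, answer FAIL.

wrap(r(5, 5))

Decompose wrap/1: app(M, N) = app(wrap(Q), app(0, M)).
Decompose app/2: M = wrap(Q),  N = app(0, M).
Bind M := wrap(Q); substituting into the 2 remaining equations that mention M gives: N = app(0, wrap(Q)),  r(r(5, 5), r(branch(N, branch(5, W, 5), wrap(Q)), wrap(wrap(V)))) = r(Q, r(U, B)).
Bind N := app(0, wrap(Q)); substituting into the one remaining equation that mentions N gives: r(r(5, 5), r(branch(app(0, wrap(Q)), branch(5, W, 5), wrap(Q)), wrap(wrap(V)))) = r(Q, r(U, B)).
Decompose r/2: r(one, 7) = r(V, 7),  branch(5, 5, branch(branch(B, 5, B), wrap(V), r(c, one))) = branch(5, 5, W).
Decompose r/2: one = V,  7 = 7.
Bind V := one; substituting into the 2 remaining equations that mention V gives: branch(5, 5, branch(branch(B, 5, B), wrap(one), r(c, one))) = branch(5, 5, W),  r(r(5, 5), r(branch(app(0, wrap(Q)), branch(5, W, 5), wrap(Q)), wrap(wrap(one)))) = r(Q, r(U, B)).
Delete trivial equation 7 = 7.
Decompose branch/3: 5 = 5,  5 = 5,  branch(branch(B, 5, B), wrap(one), r(c, one)) = W.
Delete trivial equation 5 = 5.
Delete trivial equation 5 = 5.
Bind W := branch(branch(B, 5, B), wrap(one), r(c, one)); substituting into the remaining equation gives: r(r(5, 5), r(branch(app(0, wrap(Q)), branch(5, branch(branch(B, 5, B), wrap(one), r(c, one)), 5), wrap(Q)), wrap(wrap(one)))) = r(Q, r(U, B)).
Decompose r/2: r(5, 5) = Q,  r(branch(app(0, wrap(Q)), branch(5, branch(branch(B, 5, B), wrap(one), r(c, one)), 5), wrap(Q)), wrap(wrap(one))) = r(U, B).
Bind Q := r(5, 5); substituting into the remaining equation gives: r(branch(app(0, wrap(r(5, 5))), branch(5, branch(branch(B, 5, B), wrap(one), r(c, one)), 5), wrap(r(5, 5))), wrap(wrap(one))) = r(U, B). Substituting into the earlier bindings gives M := wrap(r(5, 5)), N := app(0, wrap(r(5, 5))).
Decompose r/2: branch(app(0, wrap(r(5, 5))), branch(5, branch(branch(B, 5, B), wrap(one), r(c, one)), 5), wrap(r(5, 5))) = U,  wrap(wrap(one)) = B.
Bind U := branch(app(0, wrap(r(5, 5))), branch(5, branch(branch(B, 5, B), wrap(one), r(c, one)), 5), wrap(r(5, 5))); no other remaining equation mentions U.
Bind B := wrap(wrap(one)). Substituting into the earlier bindings gives W := branch(branch(wrap(wrap(one)), 5, wrap(wrap(one))), wrap(one), r(c, one)), U := branch(app(0, wrap(r(5, 5))), branch(5, branch(branch(wrap(wrap(one)), 5, wrap(wrap(one))), wrap(one), r(c, one)), 5), wrap(r(5, 5))).
MGU = { M = wrap(r(5, 5)), N = app(0, wrap(r(5, 5))), V = one, W = branch(branch(wrap(wrap(one)), 5, wrap(wrap(one))), wrap(one), r(c, one)), Q = r(5, 5), U = branch(app(0, wrap(r(5, 5))), branch(5, branch(branch(wrap(wrap(one)), 5, wrap(wrap(one))), wrap(one), r(c, one)), 5), wrap(r(5, 5))), B = wrap(wrap(one)) }, so M = wrap(r(5, 5)).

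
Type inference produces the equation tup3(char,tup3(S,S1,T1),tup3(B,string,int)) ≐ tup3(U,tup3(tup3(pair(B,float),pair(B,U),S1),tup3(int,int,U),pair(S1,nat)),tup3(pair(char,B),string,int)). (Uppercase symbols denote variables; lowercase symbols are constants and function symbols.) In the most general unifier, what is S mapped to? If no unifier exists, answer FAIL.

FAIL

Decompose tup3/3: char ≐ U,  tup3(S,S1,T1) ≐ tup3(tup3(pair(B,float),pair(B,U),S1),tup3(int,int,U),pair(S1,nat)),  tup3(B,string,int) ≐ tup3(pair(char,B),string,int).
Bind U := char; substituting into the one remaining equation that mentions U gives: tup3(S,S1,T1) ≐ tup3(tup3(pair(B,float),pair(B,char),S1),tup3(int,int,char),pair(S1,nat)).
Decompose tup3/3: S ≐ tup3(pair(B,float),pair(B,char),S1),  S1 ≐ tup3(int,int,char),  T1 ≐ pair(S1,nat).
Bind S := tup3(pair(B,float),pair(B,char),S1); no other remaining equation mentions S.
Bind S1 := tup3(int,int,char); substituting into the one remaining equation that mentions S1 gives: T1 ≐ pair(tup3(int,int,char),nat). Substituting into the earlier binding gives S := tup3(pair(B,float),pair(B,char),tup3(int,int,char)).
Bind T1 := pair(tup3(int,int,char),nat); no other remaining equation mentions T1.
Decompose tup3/3: B ≐ pair(char,B),  string ≐ string,  int ≐ int.
Occurs check fails: B occurs in pair(char,B); the equation B ≐ pair(char,B) has no finite solution.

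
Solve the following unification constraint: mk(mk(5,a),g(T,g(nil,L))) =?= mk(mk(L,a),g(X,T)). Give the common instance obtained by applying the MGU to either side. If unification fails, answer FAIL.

mk(mk(5,a),g(g(nil,5),g(nil,5)))

Decompose mk/2: mk(5,a) =?= mk(L,a),  g(T,g(nil,L)) =?= g(X,T).
Decompose mk/2: 5 =?= L,  a =?= a.
Bind L := 5; substituting into the one remaining equation that mentions L gives: g(T,g(nil,5)) =?= g(X,T).
Delete trivial equation a =?= a.
Decompose g/2: T =?= X,  g(nil,5) =?= T.
Bind T := X; substituting into the remaining equation gives: g(nil,5) =?= X.
Bind X := g(nil,5). Substituting into the earlier binding gives T := g(nil,5).
Applying the MGU to either side gives mk(mk(5,a),g(g(nil,5),g(nil,5))).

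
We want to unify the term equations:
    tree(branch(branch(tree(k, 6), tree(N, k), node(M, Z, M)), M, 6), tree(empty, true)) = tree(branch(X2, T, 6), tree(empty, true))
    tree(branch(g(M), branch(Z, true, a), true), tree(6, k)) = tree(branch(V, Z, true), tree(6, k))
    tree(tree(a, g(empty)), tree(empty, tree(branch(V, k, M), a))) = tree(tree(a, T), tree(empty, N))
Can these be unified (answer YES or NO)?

Decompose tree/2: branch(branch(tree(k, 6), tree(N, k), node(M, Z, M)), M, 6) = branch(X2, T, 6),  tree(empty, true) = tree(empty, true).
Decompose branch/3: branch(tree(k, 6), tree(N, k), node(M, Z, M)) = X2,  M = T,  6 = 6.
Bind X2 := branch(tree(k, 6), tree(N, k), node(M, Z, M)); no other remaining equation mentions X2.
Bind M := T; substituting into the 2 remaining equations that mention M gives: tree(branch(g(T), branch(Z, true, a), true), tree(6, k)) = tree(branch(V, Z, true), tree(6, k)),  tree(tree(a, g(empty)), tree(empty, tree(branch(V, k, T), a))) = tree(tree(a, T), tree(empty, N)). Substituting into the earlier binding gives X2 := branch(tree(k, 6), tree(N, k), node(T, Z, T)).
Delete trivial equation 6 = 6.
Delete trivial equation tree(empty, true) = tree(empty, true).
Decompose tree/2: branch(g(T), branch(Z, true, a), true) = branch(V, Z, true),  tree(6, k) = tree(6, k).
Decompose branch/3: g(T) = V,  branch(Z, true, a) = Z,  true = true.
Bind V := g(T); substituting into the one remaining equation that mentions V gives: tree(tree(a, g(empty)), tree(empty, tree(branch(g(T), k, T), a))) = tree(tree(a, T), tree(empty, N)).
Occurs check fails: Z occurs in branch(Z, true, a); the equation Z = branch(Z, true, a) has no finite solution.

NO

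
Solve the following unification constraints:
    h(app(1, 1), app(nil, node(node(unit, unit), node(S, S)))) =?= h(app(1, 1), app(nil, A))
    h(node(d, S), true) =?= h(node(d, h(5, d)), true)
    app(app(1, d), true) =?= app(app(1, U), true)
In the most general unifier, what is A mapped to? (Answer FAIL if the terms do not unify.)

node(node(unit, unit), node(h(5, d), h(5, d)))

Decompose h/2: app(1, 1) =?= app(1, 1),  app(nil, node(node(unit, unit), node(S, S))) =?= app(nil, A).
Delete trivial equation app(1, 1) =?= app(1, 1).
Decompose app/2: nil =?= nil,  node(node(unit, unit), node(S, S)) =?= A.
Delete trivial equation nil =?= nil.
Bind A := node(node(unit, unit), node(S, S)); no other remaining equation mentions A.
Decompose h/2: node(d, S) =?= node(d, h(5, d)),  true =?= true.
Decompose node/2: d =?= d,  S =?= h(5, d).
Delete trivial equation d =?= d.
Bind S := h(5, d); no other remaining equation mentions S. Substituting into the earlier binding gives A := node(node(unit, unit), node(h(5, d), h(5, d))).
Delete trivial equation true =?= true.
Decompose app/2: app(1, d) =?= app(1, U),  true =?= true.
Decompose app/2: 1 =?= 1,  d =?= U.
Delete trivial equation 1 =?= 1.
Bind U := d; no other remaining equation mentions U.
Delete trivial equation true =?= true.
MGU = { A := node(node(unit, unit), node(h(5, d), h(5, d))), S := h(5, d), U := d }, so A := node(node(unit, unit), node(h(5, d), h(5, d))).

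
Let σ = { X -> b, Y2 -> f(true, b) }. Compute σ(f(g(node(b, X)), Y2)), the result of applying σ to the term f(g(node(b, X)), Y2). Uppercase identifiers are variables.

f(g(node(b, b)), f(true, b))

Replace each occurrence of X with b.
Replace each occurrence of Y2 with f(true, b).
Result: f(g(node(b, b)), f(true, b)).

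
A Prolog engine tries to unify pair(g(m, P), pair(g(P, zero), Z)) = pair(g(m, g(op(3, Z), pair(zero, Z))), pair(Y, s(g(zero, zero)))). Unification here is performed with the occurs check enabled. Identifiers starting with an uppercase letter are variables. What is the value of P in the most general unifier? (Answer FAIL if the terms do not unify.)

Decompose pair/2: g(m, P) = g(m, g(op(3, Z), pair(zero, Z))),  pair(g(P, zero), Z) = pair(Y, s(g(zero, zero))).
Decompose g/2: m = m,  P = g(op(3, Z), pair(zero, Z)).
Delete trivial equation m = m.
Bind P := g(op(3, Z), pair(zero, Z)); substituting into the remaining equation gives: pair(g(g(op(3, Z), pair(zero, Z)), zero), Z) = pair(Y, s(g(zero, zero))).
Decompose pair/2: g(g(op(3, Z), pair(zero, Z)), zero) = Y,  Z = s(g(zero, zero)).
Bind Y := g(g(op(3, Z), pair(zero, Z)), zero); no other remaining equation mentions Y.
Bind Z := s(g(zero, zero)). Substituting into the earlier bindings gives P := g(op(3, s(g(zero, zero))), pair(zero, s(g(zero, zero)))), Y := g(g(op(3, s(g(zero, zero))), pair(zero, s(g(zero, zero)))), zero).
MGU = { P -> g(op(3, s(g(zero, zero))), pair(zero, s(g(zero, zero)))), Y -> g(g(op(3, s(g(zero, zero))), pair(zero, s(g(zero, zero)))), zero), Z -> s(g(zero, zero)) }, so P -> g(op(3, s(g(zero, zero))), pair(zero, s(g(zero, zero)))).

g(op(3, s(g(zero, zero))), pair(zero, s(g(zero, zero))))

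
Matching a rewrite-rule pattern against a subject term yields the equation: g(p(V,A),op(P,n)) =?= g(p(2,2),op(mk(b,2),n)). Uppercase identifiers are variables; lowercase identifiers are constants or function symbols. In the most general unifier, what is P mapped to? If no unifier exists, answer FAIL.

Decompose g/2: p(V,A) =?= p(2,2),  op(P,n) =?= op(mk(b,2),n).
Decompose p/2: V =?= 2,  A =?= 2.
Bind V := 2; no other remaining equation mentions V.
Bind A := 2; no other remaining equation mentions A.
Decompose op/2: P =?= mk(b,2),  n =?= n.
Bind P := mk(b,2); no other remaining equation mentions P.
Delete trivial equation n =?= n.
MGU = { V -> 2, A -> 2, P -> mk(b,2) }, so P -> mk(b,2).

mk(b,2)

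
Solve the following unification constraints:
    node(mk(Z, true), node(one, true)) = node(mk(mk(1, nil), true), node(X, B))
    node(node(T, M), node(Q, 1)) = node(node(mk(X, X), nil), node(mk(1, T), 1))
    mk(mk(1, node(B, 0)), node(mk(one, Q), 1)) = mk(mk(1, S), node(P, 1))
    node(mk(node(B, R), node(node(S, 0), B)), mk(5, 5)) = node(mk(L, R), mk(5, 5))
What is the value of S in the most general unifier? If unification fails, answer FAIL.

Decompose node/2: mk(Z, true) = mk(mk(1, nil), true),  node(one, true) = node(X, B).
Decompose mk/2: Z = mk(1, nil),  true = true.
Bind Z := mk(1, nil); no other remaining equation mentions Z.
Delete trivial equation true = true.
Decompose node/2: one = X,  true = B.
Bind X := one; substituting into the one remaining equation that mentions X gives: node(node(T, M), node(Q, 1)) = node(node(mk(one, one), nil), node(mk(1, T), 1)).
Bind B := true; substituting into the 2 remaining equations that mention B gives: mk(mk(1, node(true, 0)), node(mk(one, Q), 1)) = mk(mk(1, S), node(P, 1)),  node(mk(node(true, R), node(node(S, 0), true)), mk(5, 5)) = node(mk(L, R), mk(5, 5)).
Decompose node/2: node(T, M) = node(mk(one, one), nil),  node(Q, 1) = node(mk(1, T), 1).
Decompose node/2: T = mk(one, one),  M = nil.
Bind T := mk(one, one); substituting into the one remaining equation that mentions T gives: node(Q, 1) = node(mk(1, mk(one, one)), 1).
Bind M := nil; no other remaining equation mentions M.
Decompose node/2: Q = mk(1, mk(one, one)),  1 = 1.
Bind Q := mk(1, mk(one, one)); substituting into the one remaining equation that mentions Q gives: mk(mk(1, node(true, 0)), node(mk(one, mk(1, mk(one, one))), 1)) = mk(mk(1, S), node(P, 1)).
Delete trivial equation 1 = 1.
Decompose mk/2: mk(1, node(true, 0)) = mk(1, S),  node(mk(one, mk(1, mk(one, one))), 1) = node(P, 1).
Decompose mk/2: 1 = 1,  node(true, 0) = S.
Delete trivial equation 1 = 1.
Bind S := node(true, 0); substituting into the one remaining equation that mentions S gives: node(mk(node(true, R), node(node(node(true, 0), 0), true)), mk(5, 5)) = node(mk(L, R), mk(5, 5)).
Decompose node/2: mk(one, mk(1, mk(one, one))) = P,  1 = 1.
Bind P := mk(one, mk(1, mk(one, one))); no other remaining equation mentions P.
Delete trivial equation 1 = 1.
Decompose node/2: mk(node(true, R), node(node(node(true, 0), 0), true)) = mk(L, R),  mk(5, 5) = mk(5, 5).
Decompose mk/2: node(true, R) = L,  node(node(node(true, 0), 0), true) = R.
Bind L := node(true, R); no other remaining equation mentions L.
Bind R := node(node(node(true, 0), 0), true); no other remaining equation mentions R. Substituting into the earlier binding gives L := node(true, node(node(node(true, 0), 0), true)).
Delete trivial equation mk(5, 5) = mk(5, 5).
MGU = { Z -> mk(1, nil), X -> one, B -> true, T -> mk(one, one), M -> nil, Q -> mk(1, mk(one, one)), S -> node(true, 0), P -> mk(one, mk(1, mk(one, one))), L -> node(true, node(node(node(true, 0), 0), true)), R -> node(node(node(true, 0), 0), true) }, so S -> node(true, 0).

node(true, 0)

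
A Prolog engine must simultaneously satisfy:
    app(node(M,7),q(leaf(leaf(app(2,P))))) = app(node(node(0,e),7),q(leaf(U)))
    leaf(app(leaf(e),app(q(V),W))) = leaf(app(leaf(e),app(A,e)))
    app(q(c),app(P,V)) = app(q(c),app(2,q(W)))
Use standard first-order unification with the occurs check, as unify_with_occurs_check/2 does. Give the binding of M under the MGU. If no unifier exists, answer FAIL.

Decompose app/2: node(M,7) = node(node(0,e),7),  q(leaf(leaf(app(2,P)))) = q(leaf(U)).
Decompose node/2: M = node(0,e),  7 = 7.
Bind M := node(0,e); no other remaining equation mentions M.
Delete trivial equation 7 = 7.
Decompose q/1: leaf(leaf(app(2,P))) = leaf(U).
Decompose leaf/1: leaf(app(2,P)) = U.
Bind U := leaf(app(2,P)); no other remaining equation mentions U.
Decompose leaf/1: app(leaf(e),app(q(V),W)) = app(leaf(e),app(A,e)).
Decompose app/2: leaf(e) = leaf(e),  app(q(V),W) = app(A,e).
Delete trivial equation leaf(e) = leaf(e).
Decompose app/2: q(V) = A,  W = e.
Bind A := q(V); no other remaining equation mentions A.
Bind W := e; substituting into the remaining equation gives: app(q(c),app(P,V)) = app(q(c),app(2,q(e))).
Decompose app/2: q(c) = q(c),  app(P,V) = app(2,q(e)).
Delete trivial equation q(c) = q(c).
Decompose app/2: P = 2,  V = q(e).
Bind P := 2; no other remaining equation mentions P. Substituting into the earlier binding gives U := leaf(app(2,2)).
Bind V := q(e). Substituting into the earlier binding gives A := q(q(e)).
MGU = { M ↦ node(0,e), U ↦ leaf(app(2,2)), A ↦ q(q(e)), W ↦ e, P ↦ 2, V ↦ q(e) }, so M ↦ node(0,e).

node(0,e)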